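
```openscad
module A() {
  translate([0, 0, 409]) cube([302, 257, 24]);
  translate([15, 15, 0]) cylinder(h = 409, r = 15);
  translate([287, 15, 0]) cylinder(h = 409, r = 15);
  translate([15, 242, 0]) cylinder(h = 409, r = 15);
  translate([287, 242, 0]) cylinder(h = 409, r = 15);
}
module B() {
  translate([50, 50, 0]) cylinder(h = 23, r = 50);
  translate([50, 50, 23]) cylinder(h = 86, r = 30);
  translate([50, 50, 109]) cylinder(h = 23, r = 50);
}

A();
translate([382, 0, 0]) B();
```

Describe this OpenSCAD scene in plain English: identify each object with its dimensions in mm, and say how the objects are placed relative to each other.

A is a four-legged stool. The seat is 302×257 mm, 24 mm thick, top at z = 433 mm. It stands on four round legs, each 30 mm in diameter, from z = 0 to the seat underside, each leg's axis is inset half a diameter from the nearest pair of seat edges (so the leg's bounding box is flush with the corner).

B is a spool: two coaxial disc flanges of radius 50 mm and thickness 23 mm, joined by a core cylinder of radius 30 mm and height 86 mm. The lower flange rests on z = 0 and the three cylinders share a vertical axis.

The spool is on the floor beside the stool on its +x side.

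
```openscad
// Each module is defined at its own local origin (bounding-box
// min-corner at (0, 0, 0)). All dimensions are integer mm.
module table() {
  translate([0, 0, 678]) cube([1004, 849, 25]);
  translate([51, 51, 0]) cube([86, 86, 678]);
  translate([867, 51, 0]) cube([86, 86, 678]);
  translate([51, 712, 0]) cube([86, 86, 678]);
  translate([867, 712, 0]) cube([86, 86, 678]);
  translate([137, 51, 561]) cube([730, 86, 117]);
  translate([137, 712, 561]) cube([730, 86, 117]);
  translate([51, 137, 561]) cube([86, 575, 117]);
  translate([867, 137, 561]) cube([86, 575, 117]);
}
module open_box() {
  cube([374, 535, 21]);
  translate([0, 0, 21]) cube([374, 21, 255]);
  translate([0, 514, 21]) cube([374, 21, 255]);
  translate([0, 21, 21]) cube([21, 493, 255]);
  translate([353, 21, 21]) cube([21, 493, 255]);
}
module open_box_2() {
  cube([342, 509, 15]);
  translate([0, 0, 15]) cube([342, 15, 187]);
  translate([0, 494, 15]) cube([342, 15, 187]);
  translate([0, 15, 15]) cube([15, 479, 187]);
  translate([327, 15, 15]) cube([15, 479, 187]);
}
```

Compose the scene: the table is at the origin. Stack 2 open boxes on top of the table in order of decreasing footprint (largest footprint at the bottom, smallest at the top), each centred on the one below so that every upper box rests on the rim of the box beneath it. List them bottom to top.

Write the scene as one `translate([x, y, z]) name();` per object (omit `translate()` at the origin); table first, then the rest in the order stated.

table();
translate([315, 157, 703]) open_box();
translate([331, 170, 979]) open_box_2();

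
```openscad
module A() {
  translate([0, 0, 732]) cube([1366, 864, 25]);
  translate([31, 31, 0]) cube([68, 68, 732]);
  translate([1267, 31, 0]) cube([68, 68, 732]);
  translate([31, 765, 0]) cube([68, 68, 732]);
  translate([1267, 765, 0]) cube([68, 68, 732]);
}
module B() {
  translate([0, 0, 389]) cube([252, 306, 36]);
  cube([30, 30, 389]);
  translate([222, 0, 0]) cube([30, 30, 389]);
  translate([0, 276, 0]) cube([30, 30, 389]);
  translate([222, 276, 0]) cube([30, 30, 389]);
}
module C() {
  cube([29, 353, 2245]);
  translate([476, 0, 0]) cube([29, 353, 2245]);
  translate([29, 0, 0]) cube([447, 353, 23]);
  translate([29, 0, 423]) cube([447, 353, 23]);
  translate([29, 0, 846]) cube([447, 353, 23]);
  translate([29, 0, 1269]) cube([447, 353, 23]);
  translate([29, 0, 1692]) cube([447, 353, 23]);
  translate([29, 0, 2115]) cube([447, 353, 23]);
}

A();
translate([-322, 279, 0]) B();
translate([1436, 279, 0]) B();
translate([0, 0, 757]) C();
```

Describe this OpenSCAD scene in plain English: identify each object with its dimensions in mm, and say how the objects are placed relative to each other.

A is a rectangular dining table. The top is 1366×864×25 mm with its upper surface at z = 757 mm. It stands on four 68×68 mm square legs, each inset 31 mm from the nearest pair of top edges, running from the floor to the underside of the top.

B is a simple wooden stool: a rectangular seat 252 mm (x) by 306 mm (y), 36 mm thick, top face at z = 425 mm, on four square legs, each 30×30 mm in cross-section. The legs rest on z = 0, each flush with a corner of the seat.

C is a bookshelf 505 mm wide overall, 353 mm deep and 2245 mm tall. The two sides are 29 mm thick vertical panels. 6 horizontal shelves of 23 mm thickness span between the inner faces of the sides; the lowest shelf sits on the floor and shelves are stacked with a clear vertical gap of 400 mm between each pair.

Two stools sit around the table at the −x, +x sides. The bookshelf is on top of the table.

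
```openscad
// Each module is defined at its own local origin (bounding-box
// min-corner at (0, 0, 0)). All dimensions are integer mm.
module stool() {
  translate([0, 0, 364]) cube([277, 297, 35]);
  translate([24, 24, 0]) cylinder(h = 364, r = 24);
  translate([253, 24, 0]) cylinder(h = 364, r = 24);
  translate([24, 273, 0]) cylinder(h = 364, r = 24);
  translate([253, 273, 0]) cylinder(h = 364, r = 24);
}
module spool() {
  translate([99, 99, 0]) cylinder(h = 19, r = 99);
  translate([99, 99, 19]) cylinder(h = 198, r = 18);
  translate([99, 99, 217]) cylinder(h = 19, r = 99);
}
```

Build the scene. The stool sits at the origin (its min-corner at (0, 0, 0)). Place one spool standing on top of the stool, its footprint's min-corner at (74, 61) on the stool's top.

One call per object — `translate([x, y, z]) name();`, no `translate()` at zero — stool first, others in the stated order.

stool();
translate([74, 61, 399]) spool();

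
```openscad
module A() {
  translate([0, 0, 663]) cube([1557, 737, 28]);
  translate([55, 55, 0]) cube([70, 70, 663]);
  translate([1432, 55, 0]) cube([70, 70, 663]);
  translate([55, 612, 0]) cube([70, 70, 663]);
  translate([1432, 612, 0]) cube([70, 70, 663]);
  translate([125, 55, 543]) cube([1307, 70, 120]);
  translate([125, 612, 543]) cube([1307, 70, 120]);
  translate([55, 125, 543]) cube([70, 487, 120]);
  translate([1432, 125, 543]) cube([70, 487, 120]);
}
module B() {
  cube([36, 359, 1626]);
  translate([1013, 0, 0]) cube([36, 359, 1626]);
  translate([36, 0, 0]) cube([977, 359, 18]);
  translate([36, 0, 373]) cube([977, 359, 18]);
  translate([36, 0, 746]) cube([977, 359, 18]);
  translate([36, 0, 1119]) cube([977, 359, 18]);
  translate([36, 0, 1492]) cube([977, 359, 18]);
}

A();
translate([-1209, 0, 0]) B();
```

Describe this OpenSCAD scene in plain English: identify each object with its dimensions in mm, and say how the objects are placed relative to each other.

A is a rectangular dining table. The top is 1557×737×28 mm with its upper surface at z = 691 mm. It stands on four 70×70 mm square legs, each inset 55 mm from the nearest pair of top edges, running from the floor to the underside of the top. Four apron rails, 70 mm thick and 120 mm tall, run between adjacent legs with their top edges flush with the underside of the top and their outer faces flush with the legs' outer faces.

B is an open bookshelf. Two side panels, each 36 mm thick, 359 mm deep and 1626 mm tall, stand 1049 mm apart (outside-to-outside). Between them sit 5 shelves, each 18 mm thick and 359 mm deep, spanning the full gap between the sides. The bottom shelf rests on the floor (its underside at z = 0) and the clear gap between one shelf's top and the next shelf's underside is 355 mm.

The bookshelf is on the floor beside the table on its −x side.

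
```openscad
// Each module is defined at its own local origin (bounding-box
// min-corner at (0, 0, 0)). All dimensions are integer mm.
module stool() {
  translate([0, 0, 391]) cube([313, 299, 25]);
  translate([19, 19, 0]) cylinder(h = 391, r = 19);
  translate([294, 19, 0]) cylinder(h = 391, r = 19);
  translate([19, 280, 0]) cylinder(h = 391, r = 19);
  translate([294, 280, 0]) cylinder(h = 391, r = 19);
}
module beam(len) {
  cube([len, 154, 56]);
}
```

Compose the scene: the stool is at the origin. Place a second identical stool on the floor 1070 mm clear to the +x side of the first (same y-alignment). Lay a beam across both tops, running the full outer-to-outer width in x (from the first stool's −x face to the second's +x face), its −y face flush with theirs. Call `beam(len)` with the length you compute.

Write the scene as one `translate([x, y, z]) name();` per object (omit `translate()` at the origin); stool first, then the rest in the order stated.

stool();
translate([1383, 0, 0]) stool();
translate([0, 0, 416]) beam(1696);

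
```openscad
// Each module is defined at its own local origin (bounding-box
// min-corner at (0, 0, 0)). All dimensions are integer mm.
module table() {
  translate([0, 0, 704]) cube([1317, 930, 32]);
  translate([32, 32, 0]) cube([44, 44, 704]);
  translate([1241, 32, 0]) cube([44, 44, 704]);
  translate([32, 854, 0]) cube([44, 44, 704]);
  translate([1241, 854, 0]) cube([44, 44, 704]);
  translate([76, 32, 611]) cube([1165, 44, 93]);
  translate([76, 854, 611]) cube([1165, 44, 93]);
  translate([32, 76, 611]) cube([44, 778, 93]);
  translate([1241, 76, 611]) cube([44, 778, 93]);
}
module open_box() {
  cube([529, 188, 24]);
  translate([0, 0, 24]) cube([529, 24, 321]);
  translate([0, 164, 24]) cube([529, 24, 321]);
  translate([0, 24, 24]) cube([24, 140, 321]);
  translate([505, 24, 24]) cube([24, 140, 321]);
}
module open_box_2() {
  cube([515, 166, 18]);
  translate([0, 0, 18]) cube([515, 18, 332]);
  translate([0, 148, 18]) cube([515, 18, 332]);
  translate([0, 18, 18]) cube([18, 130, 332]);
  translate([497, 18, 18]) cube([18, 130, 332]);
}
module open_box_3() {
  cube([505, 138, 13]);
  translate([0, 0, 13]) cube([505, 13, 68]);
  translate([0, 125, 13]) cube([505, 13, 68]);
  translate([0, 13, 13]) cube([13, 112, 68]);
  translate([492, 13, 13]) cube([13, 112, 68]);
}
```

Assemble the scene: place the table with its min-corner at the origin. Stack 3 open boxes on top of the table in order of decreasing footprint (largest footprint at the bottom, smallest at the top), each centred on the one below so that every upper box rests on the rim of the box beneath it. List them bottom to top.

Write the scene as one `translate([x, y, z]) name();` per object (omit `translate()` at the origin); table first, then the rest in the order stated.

table();
translate([394, 371, 736]) open_box();
translate([401, 382, 1081]) open_box_2();
translate([406, 396, 1431]) open_box_3();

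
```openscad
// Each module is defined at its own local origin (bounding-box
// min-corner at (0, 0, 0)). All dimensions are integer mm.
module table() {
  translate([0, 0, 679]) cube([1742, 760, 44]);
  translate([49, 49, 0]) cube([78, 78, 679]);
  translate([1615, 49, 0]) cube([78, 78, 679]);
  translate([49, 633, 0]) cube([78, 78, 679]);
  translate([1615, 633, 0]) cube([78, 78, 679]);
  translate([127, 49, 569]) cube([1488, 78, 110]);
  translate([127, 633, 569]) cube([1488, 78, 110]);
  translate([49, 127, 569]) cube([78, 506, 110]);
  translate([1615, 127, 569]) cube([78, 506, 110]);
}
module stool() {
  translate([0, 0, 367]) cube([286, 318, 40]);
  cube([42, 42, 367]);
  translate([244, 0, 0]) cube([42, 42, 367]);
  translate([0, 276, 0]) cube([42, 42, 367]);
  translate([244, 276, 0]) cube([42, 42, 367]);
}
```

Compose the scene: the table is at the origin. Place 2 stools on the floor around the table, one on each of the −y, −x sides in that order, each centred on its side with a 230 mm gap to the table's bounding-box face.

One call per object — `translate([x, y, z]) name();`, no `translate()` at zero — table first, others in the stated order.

table();
translate([728, -548, 0]) stool();
translate([-516, 221, 0]) stool();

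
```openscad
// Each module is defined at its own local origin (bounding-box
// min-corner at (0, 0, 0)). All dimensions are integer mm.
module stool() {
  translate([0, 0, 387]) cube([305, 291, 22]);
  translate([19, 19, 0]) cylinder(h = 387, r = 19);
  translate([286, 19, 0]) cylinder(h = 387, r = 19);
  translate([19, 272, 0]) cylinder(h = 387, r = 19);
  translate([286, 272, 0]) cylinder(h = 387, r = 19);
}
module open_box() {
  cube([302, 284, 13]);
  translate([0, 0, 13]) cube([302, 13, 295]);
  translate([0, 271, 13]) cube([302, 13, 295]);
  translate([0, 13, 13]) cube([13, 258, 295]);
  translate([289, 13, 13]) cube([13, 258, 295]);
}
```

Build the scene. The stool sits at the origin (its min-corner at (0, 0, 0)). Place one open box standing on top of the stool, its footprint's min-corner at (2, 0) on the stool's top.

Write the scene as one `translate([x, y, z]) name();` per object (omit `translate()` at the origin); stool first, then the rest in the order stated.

stool();
translate([2, 0, 409]) open_box();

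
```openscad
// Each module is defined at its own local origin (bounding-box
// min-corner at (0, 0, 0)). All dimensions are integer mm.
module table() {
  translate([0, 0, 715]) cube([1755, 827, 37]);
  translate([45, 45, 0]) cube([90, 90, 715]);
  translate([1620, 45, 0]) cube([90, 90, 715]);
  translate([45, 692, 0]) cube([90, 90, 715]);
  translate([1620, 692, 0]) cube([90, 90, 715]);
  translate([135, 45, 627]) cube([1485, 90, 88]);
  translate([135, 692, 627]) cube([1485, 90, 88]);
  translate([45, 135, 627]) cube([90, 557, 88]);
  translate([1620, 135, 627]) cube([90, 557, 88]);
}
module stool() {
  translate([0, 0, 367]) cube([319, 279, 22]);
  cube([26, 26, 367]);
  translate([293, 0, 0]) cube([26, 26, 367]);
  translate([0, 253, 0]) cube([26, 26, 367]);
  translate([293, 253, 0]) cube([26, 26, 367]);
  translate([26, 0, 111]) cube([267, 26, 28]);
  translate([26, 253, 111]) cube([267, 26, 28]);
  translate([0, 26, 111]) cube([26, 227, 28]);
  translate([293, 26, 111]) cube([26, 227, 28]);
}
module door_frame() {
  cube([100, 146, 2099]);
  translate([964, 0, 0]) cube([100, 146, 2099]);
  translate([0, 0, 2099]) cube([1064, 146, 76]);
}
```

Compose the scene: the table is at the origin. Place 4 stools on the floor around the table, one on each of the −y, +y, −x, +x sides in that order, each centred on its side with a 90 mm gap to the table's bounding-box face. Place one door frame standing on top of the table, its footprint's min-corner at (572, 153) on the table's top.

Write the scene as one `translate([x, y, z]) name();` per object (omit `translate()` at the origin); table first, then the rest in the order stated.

table();
translate([718, -369, 0]) stool();
translate([718, 917, 0]) stool();
translate([-409, 274, 0]) stool();
translate([1845, 274, 0]) stool();
translate([572, 153, 752]) door_frame();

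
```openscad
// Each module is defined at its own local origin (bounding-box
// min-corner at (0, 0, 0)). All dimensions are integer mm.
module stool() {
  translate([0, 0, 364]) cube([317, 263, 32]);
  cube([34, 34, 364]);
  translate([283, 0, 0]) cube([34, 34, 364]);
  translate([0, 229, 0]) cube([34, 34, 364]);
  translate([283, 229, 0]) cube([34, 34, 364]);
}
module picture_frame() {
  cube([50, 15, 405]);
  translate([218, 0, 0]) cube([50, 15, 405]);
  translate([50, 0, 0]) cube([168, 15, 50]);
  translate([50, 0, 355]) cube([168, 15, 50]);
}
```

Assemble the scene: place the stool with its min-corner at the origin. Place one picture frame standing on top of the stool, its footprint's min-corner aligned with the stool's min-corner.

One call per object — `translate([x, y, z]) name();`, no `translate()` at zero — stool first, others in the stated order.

stool();
translate([0, 0, 396]) picture_frame();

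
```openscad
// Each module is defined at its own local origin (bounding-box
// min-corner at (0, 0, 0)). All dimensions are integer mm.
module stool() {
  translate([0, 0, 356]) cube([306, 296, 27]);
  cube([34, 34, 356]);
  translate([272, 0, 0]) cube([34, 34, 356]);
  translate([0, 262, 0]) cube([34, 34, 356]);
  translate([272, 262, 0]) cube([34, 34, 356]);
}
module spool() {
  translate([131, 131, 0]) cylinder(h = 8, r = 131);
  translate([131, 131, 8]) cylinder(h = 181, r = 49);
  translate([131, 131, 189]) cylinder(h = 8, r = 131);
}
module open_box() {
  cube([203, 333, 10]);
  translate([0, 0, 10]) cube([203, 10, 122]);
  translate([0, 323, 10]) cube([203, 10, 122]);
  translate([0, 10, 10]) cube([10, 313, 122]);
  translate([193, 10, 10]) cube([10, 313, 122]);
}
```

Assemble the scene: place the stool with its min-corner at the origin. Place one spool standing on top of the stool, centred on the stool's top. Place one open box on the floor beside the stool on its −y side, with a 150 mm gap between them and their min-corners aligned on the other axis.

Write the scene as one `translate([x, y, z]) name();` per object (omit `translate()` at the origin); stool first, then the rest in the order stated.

stool();
translate([22, 17, 383]) spool();
translate([0, -483, 0]) open_box();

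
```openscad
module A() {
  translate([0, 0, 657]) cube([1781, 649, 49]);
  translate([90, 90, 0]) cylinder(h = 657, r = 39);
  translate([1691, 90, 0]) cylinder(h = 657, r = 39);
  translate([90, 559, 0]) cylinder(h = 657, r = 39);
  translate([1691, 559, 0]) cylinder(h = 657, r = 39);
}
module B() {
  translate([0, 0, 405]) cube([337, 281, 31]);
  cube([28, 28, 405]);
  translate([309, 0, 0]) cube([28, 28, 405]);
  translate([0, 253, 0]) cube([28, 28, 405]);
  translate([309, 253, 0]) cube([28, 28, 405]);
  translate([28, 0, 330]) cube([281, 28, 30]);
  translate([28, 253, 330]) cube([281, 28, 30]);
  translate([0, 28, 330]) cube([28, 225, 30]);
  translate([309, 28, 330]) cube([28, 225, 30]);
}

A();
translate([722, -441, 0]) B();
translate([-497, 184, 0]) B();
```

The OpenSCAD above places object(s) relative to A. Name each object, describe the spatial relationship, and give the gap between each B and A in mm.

Each stool's nearest face is 160 mm from the table's bounding box.

A is a table. B is a stool. Two stools sit around the table at the −y, −x sides. The gap between each stool and the table is 160 mm.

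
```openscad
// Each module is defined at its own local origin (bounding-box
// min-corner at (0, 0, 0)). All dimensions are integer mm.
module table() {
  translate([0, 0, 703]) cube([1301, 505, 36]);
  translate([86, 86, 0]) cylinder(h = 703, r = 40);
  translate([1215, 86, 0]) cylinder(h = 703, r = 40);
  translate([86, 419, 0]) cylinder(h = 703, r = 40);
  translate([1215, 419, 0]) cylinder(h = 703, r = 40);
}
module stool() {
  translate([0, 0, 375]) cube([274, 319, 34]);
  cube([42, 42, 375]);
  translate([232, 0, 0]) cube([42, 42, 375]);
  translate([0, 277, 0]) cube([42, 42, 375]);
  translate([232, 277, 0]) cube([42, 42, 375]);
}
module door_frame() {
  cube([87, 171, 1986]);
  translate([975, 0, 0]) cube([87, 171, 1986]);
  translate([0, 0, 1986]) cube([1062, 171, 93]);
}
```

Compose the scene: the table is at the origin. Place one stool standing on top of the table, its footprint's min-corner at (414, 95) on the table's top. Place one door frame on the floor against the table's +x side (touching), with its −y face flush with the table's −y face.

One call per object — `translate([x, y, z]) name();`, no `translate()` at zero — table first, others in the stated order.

table();
translate([414, 95, 739]) stool();
translate([1301, 0, 0]) door_frame();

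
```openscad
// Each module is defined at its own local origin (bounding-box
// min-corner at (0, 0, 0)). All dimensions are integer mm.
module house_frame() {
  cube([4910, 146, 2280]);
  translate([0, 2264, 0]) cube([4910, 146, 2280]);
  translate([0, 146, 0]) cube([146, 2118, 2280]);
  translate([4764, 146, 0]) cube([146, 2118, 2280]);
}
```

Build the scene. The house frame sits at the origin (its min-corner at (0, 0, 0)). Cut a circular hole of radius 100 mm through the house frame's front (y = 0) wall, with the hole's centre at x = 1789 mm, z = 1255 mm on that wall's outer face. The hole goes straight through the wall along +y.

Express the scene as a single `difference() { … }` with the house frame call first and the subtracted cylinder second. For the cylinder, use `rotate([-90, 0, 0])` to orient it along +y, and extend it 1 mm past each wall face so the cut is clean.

difference() {
  house_frame();
  translate([1789, -1, 1255]) rotate([-90, 0, 0]) cylinder(h = 148, r = 100);
}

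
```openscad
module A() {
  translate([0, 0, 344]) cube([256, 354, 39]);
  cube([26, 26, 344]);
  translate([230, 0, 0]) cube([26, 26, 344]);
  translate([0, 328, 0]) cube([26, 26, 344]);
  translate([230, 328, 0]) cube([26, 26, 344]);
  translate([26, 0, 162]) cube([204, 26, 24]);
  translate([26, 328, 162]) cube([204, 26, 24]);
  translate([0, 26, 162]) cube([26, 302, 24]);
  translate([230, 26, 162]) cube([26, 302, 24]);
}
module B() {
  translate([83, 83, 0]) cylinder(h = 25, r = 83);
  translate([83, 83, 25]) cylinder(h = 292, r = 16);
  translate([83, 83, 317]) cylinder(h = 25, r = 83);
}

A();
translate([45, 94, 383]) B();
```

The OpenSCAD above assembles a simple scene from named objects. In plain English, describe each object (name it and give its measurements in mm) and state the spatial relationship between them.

A is a four-legged stool. The seat is a 256×354×39 mm slab whose top surface is at z = 383 mm; four square legs, each 26×26 mm in cross-section, run from the floor (z = 0) to the underside of the seat, each flush with a corner of the seat. Four stretchers, 26 mm wide and 24 mm tall, connect adjacent legs with their undersides at z = 162 mm, each running between the inner faces of the legs it joins and aligned with the legs' outer faces on the other axis.

B is a spool: two coaxial disc flanges of radius 83 mm and thickness 25 mm, joined by a core cylinder of radius 16 mm and height 292 mm. The lower flange rests on z = 0 and the three cylinders share a vertical axis.

The spool is on top of the stool, centred.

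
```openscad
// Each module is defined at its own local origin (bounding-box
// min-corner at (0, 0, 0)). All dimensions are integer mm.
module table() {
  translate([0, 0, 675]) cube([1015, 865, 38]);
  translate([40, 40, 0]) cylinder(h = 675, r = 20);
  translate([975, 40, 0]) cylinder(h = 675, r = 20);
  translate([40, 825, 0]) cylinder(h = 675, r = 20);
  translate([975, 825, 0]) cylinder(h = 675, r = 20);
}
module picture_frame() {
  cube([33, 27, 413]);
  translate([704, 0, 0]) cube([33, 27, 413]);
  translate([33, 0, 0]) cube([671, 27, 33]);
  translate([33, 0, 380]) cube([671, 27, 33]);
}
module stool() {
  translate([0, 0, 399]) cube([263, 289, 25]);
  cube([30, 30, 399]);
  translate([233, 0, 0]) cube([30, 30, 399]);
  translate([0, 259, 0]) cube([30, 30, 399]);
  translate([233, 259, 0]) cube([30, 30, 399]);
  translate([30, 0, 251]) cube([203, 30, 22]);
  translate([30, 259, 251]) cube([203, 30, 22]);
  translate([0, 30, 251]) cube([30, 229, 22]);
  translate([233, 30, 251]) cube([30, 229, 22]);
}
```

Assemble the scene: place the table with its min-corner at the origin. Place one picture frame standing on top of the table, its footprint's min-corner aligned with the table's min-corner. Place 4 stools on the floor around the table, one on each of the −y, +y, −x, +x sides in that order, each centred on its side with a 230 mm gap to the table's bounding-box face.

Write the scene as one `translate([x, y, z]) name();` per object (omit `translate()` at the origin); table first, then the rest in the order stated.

table();
translate([0, 0, 713]) picture_frame();
translate([376, -519, 0]) stool();
translate([376, 1095, 0]) stool();
translate([-493, 288, 0]) stool();
translate([1245, 288, 0]) stool();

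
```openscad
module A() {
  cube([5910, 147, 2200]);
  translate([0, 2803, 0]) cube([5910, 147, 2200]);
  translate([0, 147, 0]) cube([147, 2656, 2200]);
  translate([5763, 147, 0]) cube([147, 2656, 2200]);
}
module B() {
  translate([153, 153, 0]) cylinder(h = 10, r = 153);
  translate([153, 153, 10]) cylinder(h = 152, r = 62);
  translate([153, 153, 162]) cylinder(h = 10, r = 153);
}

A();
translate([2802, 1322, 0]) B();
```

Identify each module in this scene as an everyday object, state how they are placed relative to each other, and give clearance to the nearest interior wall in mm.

Clearances: x = 2655, y = 1175; minimum 1175 mm.

A is a house frame. B is a spool. The spool sits inside the house frame, centred. The clearance to the nearest interior wall is 1175 mm.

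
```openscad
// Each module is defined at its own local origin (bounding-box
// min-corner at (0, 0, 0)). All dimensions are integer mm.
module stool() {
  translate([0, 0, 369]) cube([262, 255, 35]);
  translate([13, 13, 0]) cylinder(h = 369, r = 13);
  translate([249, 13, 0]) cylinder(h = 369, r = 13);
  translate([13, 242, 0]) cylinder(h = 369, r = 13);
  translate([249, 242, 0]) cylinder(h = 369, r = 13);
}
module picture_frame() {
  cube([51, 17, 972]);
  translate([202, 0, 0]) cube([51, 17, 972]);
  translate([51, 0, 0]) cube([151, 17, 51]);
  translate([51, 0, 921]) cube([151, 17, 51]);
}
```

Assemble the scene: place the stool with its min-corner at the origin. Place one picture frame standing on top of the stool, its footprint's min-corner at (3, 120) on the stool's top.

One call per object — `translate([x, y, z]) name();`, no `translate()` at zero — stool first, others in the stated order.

stool();
translate([3, 120, 404]) picture_frame();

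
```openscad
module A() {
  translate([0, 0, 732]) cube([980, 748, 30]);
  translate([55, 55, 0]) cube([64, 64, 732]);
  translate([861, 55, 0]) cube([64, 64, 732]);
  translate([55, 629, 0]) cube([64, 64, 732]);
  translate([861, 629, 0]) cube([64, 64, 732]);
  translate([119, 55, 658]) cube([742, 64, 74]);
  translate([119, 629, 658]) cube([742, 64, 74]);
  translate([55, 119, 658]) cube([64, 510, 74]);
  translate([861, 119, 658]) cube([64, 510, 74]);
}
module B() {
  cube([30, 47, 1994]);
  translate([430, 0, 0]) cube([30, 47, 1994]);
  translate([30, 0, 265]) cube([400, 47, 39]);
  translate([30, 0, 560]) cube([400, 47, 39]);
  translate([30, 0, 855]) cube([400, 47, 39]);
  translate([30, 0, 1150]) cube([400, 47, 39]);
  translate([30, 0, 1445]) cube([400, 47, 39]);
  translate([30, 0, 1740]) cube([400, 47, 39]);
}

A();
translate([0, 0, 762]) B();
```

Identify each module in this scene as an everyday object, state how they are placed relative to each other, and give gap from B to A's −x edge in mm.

The ladder's min-x is at 0; the table's min-x is 0; gap = 0 mm.

A is a table. B is a ladder. The ladder is on top of the table. The gap from the ladder to the table's −x edge is 0 mm.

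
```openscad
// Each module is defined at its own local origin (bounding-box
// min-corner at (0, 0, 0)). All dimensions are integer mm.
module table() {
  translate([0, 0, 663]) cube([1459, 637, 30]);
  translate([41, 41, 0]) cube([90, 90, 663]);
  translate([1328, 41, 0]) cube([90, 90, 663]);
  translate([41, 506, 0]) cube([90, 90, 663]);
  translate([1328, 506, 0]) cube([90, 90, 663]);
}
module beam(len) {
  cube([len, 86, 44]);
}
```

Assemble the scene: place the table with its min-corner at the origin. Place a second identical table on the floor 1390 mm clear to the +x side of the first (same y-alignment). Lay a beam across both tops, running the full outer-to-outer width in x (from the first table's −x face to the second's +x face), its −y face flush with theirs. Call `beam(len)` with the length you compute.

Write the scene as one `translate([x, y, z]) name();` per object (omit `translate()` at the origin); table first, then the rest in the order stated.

table();
translate([2849, 0, 0]) table();
translate([0, 0, 693]) beam(4308);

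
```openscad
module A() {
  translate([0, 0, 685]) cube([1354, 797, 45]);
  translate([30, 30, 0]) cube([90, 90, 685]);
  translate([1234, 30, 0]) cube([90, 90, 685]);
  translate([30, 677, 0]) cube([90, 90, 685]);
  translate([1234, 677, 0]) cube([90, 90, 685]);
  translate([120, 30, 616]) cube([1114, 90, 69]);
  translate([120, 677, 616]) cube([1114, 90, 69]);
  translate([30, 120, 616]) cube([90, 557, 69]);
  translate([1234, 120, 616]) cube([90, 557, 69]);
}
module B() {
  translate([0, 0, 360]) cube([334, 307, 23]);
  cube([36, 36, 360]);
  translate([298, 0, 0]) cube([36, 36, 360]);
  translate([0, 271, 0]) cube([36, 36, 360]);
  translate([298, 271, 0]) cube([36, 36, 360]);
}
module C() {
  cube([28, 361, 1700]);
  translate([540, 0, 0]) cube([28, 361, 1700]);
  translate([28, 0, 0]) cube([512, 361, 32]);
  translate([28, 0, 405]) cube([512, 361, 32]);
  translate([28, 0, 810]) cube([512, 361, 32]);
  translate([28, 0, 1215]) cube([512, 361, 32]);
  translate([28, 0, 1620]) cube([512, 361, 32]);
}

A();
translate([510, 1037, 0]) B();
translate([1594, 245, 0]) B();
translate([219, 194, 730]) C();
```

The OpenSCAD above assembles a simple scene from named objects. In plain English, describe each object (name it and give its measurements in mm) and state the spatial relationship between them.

A is a rectangular dining table. The top is 1354×797×45 mm with its upper surface at z = 730 mm. It stands on four 90×90 mm square legs, each inset 30 mm from the nearest pair of top edges, running from the floor to the underside of the top. Four apron rails, 90 mm thick and 69 mm tall, run between adjacent legs with their top edges flush with the underside of the top and their outer faces flush with the legs' outer faces.

B is a four-legged stool. The seat is 334×307 mm, 23 mm thick, top at z = 383 mm. It stands on four square legs, each 36×36 mm in cross-section, from z = 0 to the seat underside, each flush with a corner of the seat.

C is a bookshelf 568 mm wide overall, 361 mm deep and 1700 mm tall. The two sides are 28 mm thick vertical panels. 5 horizontal shelves of 32 mm thickness span between the inner faces of the sides; the lowest shelf sits on the floor and shelves are stacked with a clear vertical gap of 373 mm between each pair.

Two stools sit around the table at the +y, +x sides. The bookshelf is on top of the table.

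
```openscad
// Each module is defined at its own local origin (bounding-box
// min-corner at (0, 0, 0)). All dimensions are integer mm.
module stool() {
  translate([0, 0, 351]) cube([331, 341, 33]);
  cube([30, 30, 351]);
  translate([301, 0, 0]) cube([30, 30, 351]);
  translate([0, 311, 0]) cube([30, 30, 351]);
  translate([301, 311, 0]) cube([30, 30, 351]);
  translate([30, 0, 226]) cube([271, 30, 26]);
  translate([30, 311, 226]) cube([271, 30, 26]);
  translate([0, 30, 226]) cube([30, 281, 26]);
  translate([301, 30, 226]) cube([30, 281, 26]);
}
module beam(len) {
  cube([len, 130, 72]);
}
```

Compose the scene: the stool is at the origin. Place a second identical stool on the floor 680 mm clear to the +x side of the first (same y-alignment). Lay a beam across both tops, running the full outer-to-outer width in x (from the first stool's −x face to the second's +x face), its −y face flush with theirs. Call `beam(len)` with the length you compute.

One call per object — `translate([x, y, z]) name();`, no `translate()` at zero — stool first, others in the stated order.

stool();
translate([1011, 0, 0]) stool();
translate([0, 0, 384]) beam(1342);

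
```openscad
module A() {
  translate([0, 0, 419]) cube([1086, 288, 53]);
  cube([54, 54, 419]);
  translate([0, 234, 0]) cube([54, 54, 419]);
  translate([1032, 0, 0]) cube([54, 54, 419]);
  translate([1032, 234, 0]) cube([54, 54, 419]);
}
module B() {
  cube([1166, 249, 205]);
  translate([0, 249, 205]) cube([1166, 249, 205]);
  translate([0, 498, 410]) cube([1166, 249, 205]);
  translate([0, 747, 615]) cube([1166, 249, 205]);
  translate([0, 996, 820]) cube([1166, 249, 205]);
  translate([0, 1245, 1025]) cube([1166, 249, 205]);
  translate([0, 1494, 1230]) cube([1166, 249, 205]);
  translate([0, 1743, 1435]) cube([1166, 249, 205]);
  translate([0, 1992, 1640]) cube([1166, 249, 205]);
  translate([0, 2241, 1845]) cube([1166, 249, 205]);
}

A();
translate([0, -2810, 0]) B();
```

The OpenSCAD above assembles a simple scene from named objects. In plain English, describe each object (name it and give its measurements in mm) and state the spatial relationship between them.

A is a long wooden bench with a 1086 mm (x) × 288 mm (y) seat, 53 mm thick, its top surface 472 mm above the floor. Four 54 mm square legs at the seat corners, flush with the edges, run from z = 0 to the seat underside.

B is a run of 10 identical solid stair steps. Each tread is 1166×249 mm and each step block is 205 mm high. Step 1 rests on the floor; step k is offset from step 1 by (k−1)×249 mm in y and (k−1)×205 mm in z.

The staircase is on the floor beside the bench on its −y side.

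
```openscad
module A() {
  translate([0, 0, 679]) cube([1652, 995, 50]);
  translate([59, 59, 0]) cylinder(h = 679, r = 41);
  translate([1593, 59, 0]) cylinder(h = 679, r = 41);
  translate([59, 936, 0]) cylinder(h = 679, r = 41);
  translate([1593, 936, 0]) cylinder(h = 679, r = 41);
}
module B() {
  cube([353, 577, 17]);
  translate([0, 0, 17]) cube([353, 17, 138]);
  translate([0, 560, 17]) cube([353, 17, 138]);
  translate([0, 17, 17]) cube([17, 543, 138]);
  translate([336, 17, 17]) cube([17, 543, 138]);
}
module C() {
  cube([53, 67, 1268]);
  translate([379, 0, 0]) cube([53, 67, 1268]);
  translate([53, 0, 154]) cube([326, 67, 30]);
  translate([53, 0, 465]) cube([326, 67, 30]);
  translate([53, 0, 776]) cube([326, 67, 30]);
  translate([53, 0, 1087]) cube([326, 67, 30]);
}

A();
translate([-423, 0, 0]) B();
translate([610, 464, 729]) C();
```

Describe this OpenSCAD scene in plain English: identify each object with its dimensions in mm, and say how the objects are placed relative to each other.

A is a table with a 1652×995 mm rectangular top, 50 mm thick, top surface at z = 729 mm, supported by four round legs of 82 mm diameter, each leg's bounding box inset 18 mm from the nearest pair of top edges, running from the floor.

B is an open-topped rectangular box: outside dimensions 353×577×155 mm, with a uniform wall and base thickness of 17 mm. The base is a full 353×577 slab on the floor; four walls sit on top of the base. The front and back walls (the −y and +y sides) span the full width; the two side walls fit between them.

C is a wooden ladder with two side rails of 53×67 mm section and 1268 mm height, set 432 mm apart overall. Between them run 4 rectangular rungs (67 mm deep, 30 mm thick), front faces flush with the rails' −y face. The bottom of the first rung is 154 mm above the floor and each subsequent rung is 311 mm higher than the one below.

The open box is on the floor beside the table on its −x side. The ladder is on top of the table, centred.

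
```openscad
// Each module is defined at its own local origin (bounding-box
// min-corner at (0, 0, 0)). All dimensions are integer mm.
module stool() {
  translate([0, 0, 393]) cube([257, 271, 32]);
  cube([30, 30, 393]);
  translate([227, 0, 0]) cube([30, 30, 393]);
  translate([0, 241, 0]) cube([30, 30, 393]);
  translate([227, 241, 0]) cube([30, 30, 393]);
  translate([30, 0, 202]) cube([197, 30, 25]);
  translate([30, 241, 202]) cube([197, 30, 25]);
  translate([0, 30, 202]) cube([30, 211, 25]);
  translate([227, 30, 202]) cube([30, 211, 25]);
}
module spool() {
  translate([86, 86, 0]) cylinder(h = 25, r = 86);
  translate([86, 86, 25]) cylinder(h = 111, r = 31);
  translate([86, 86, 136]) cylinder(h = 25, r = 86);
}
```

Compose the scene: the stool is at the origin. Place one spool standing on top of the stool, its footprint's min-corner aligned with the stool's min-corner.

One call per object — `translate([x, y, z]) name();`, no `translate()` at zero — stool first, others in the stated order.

stool();
translate([0, 0, 425]) spool();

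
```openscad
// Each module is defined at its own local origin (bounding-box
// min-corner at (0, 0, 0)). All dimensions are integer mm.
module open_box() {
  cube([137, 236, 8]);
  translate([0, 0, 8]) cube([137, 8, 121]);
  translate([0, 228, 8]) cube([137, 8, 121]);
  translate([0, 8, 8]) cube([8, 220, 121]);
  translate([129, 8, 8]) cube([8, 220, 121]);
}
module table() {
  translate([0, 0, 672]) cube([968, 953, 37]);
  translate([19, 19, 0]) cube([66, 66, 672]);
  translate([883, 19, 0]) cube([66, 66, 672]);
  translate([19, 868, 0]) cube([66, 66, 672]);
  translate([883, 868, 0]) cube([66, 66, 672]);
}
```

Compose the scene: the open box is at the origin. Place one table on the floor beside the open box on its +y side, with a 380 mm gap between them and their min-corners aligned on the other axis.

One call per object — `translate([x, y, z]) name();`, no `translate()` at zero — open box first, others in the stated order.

open_box();
translate([0, 616, 0]) table();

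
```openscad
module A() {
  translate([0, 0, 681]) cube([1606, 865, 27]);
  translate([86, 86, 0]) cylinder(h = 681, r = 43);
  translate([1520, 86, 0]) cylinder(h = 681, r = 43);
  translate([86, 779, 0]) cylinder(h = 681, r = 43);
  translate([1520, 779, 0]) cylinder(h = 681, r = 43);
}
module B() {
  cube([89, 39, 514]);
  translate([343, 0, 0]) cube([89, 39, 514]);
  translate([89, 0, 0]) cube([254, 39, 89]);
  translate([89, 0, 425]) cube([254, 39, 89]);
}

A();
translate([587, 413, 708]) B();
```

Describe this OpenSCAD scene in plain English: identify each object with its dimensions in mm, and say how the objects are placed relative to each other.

A is a table with a 1606×865 mm rectangular top, 27 mm thick, top surface at z = 708 mm, supported by four round legs of 86 mm diameter, each leg's bounding box inset 43 mm from the nearest pair of top edges, running from the floor.

B is a picture frame with a 254×336 mm rectangular opening (x by z) and a uniform 89 mm border on every side. Frame depth is 39 mm along y. It is built from two vertical stiles running the full outside height and two horizontal rails spanning the gap between the stiles.

The picture frame is on top of the table, centred.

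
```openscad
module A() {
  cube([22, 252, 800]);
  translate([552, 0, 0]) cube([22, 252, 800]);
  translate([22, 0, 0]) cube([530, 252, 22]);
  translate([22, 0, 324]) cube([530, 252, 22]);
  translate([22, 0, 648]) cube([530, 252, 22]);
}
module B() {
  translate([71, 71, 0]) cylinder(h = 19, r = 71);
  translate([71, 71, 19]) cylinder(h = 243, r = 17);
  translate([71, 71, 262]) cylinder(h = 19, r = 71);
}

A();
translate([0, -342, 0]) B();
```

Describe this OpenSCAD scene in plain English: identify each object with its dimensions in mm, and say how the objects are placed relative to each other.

A is a bookshelf 574 mm wide overall, 252 mm deep and 800 mm tall. The two sides are 22 mm thick vertical panels. 3 horizontal shelves of 22 mm thickness span between the inner faces of the sides; the lowest shelf sits on the floor and shelves are stacked with a clear vertical gap of 302 mm between each pair.

B is a spool: two coaxial disc flanges of radius 71 mm and thickness 19 mm, joined by a core cylinder of radius 17 mm and height 243 mm. The lower flange rests on z = 0 and the three cylinders share a vertical axis.

The spool is on the floor beside the bookshelf on its −y side.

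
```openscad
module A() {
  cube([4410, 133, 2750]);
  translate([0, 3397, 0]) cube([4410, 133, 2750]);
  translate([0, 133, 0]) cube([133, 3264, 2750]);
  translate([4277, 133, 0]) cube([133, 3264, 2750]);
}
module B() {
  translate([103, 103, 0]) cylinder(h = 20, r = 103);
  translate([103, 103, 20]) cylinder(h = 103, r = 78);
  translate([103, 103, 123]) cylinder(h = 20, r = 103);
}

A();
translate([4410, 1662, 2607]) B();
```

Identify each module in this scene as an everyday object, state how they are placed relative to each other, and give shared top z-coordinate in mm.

A is a house frame. B is a spool. The spool is beside the house frame with their tops flush at z = 2750. The shared top z-coordinate is 2750 mm.

Both tops at z = 2750 mm.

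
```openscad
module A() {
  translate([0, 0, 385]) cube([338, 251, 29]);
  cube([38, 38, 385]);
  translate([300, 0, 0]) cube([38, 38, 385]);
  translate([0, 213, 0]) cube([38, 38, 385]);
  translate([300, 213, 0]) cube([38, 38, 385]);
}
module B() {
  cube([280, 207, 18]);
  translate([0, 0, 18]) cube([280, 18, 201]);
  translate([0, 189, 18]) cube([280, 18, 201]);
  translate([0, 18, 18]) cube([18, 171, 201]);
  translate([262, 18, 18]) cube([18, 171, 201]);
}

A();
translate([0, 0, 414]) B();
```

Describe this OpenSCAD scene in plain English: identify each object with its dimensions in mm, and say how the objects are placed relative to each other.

A is a four-legged stool. The seat is 338×251 mm, 29 mm thick, top at z = 414 mm. It stands on four square legs, each 38×38 mm in cross-section, from z = 0 to the seat underside, each flush with a corner of the seat.

B is an open-topped rectangular box: outside dimensions 280×207×219 mm, with a uniform wall and base thickness of 18 mm. The base is a full 280×207 slab on the floor; four walls sit on top of the base. The front and back walls (the −y and +y sides) span the full width; the two side walls fit between them.

The open box is on top of the stool.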